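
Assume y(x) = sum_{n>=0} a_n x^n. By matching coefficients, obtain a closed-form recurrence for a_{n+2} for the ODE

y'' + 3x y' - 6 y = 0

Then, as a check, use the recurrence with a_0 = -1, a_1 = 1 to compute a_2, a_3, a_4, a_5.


Substitute y = sum_n a_n x^n.
y''(x) has coefficient (n+2)(n+1) a_{n+2} at x^n;
3 x y'(x) has coefficient 3 n a_n at x^n (shift);
-6 y(x) has coefficient -6 a_n at x^n.
Matching x^n: (n+2)(n+1) a_{n+2} + (3n - 6) a_n = 0.
Thus a_{n+2} = (-3n + 6) / ((n+1)(n+2)) * a_n.

Check with a_0 = -1, a_1 = 1 (apply the recurrence for n = 0, 1, 2, 3): a_0 = -1, a_1 = 1, a_2 = -3, a_3 = 1/2, a_4 = 0, a_5 = -3/40.

a_(n+2) = (-3n + 6) / ((n+1)(n+2)) * a_n; check: a_0 = -1, a_1 = 1, a_2 = -3, a_3 = 1/2, a_4 = 0, a_5 = -3/40


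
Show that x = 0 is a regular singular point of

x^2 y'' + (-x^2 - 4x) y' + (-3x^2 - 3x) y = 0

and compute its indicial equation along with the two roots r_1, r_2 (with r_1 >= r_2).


Divide by x^2 to reach normal form y'' + P_1(x) y' + P_2(x) y = 0 with P_1(x) = -1 - 4/x and P_2(x) = -3 - 3/x.
x = 0 is a singular point because the y'-coefficient -1 - 4/x has a pole at x = 0 and the y-coefficient -3 - 3/x has a pole at x = 0.
It is a regular singular point because x P_1(x) = p(x) = -x - 4 and x^2 P_2(x) = q(x) = -3x^2 - 3x are polynomials, hence analytic at x = 0.
p(0) = -4,  q(0) = 0.
Indicial equation: r(r-1) + p(0) r + q(0) = 0, i.e. r^2 + (p(0) - 1) r + q(0) = 0, i.e. r^2 - 5 r = 0.
Discriminant: (-5)^2 - 4(0) = 25, so r = (5 ± 5)/2.
Solving: r_1 = 5, r_2 = 0.

indicial: r^2 - 5 r = 0; roots r_1 = 5, r_2 = 0


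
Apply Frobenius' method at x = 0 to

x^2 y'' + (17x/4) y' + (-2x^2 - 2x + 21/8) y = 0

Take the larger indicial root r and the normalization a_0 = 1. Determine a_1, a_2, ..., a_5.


Write in Frobenius form y'' + (p(x)/x) y' + (q(x)/x^2) y = 0:
  p(x) = 17/4,  q(x) = -2x^2 - 2x + 21/8.
Indicial equation: r(r-1) + (17/4) r + (21/8) = 0 -> roots r_1 = -3/2, r_2 = -7/4.
Take r = r_1 = -3/2. Let y(x) = x^r sum_{n>=0} a_n x^n with a_0 = 1.
Substitute y = x^r sum a_n x^n and match x^{r+n}. The recurrence is
  D(n) a_n - 2 a_{n-1} - 2 a_{n-2} = 0,  where D(n) = (r+n)(r+n-1) + (17/4)(r+n) + (21/8).
  a_n = [2 a_{n-1} + 2 a_{n-2}] / D(n).
Since the indicial polynomial factors as (r - r_1)(r - r_2), D(n) = (r_1 + n - r_1)(r_1 + n - r_2) = n(n + 1/4).
Evaluating step by step (a_0 = 1):
  n = 1: D(1) = 1(1 + 1/4) = 5/4; numerator = 2(1) = 2; a_1 = (2)/(5/4) = 8/5
  n = 2: D(2) = 2(2 + 1/4) = 9/2; numerator = 2(8/5) + 2(1) = 26/5; a_2 = (26/5)/(9/2) = 52/45
  n = 3: D(3) = 3(3 + 1/4) = 39/4; numerator = 2(52/45) + 2(8/5) = 248/45; a_3 = (248/45)/(39/4) = 992/1755
  n = 4: D(4) = 4(4 + 1/4) = 17; numerator = 2(992/1755) + 2(52/45) = 1208/351; a_4 = (1208/351)/(17) = 1208/5967
  n = 5: D(5) = 5(5 + 1/4) = 105/4; numerator = 2(1208/5967) + 2(992/1755) = 45808/29835; a_5 = (45808/29835)/(105/4) = 26176/447525

r = -3/2; a_0 = 1; a_1 = 8/5; a_2 = 52/45; a_3 = 992/1755; a_4 = 1208/5967; a_5 = 26176/447525


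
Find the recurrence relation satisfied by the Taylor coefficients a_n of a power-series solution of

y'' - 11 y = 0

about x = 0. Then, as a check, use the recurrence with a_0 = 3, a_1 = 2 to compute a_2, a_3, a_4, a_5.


Substitute y = sum_n a_n x^n into y'' + (const) y = 0.
y''(x) = sum_{n>=0} (n+2)(n+1) a_{n+2} x^n.
The ODE becomes sum_n [(n+2)(n+1) a_{n+2} - 11 a_n] x^n = 0.
Setting each coefficient to zero gives the recurrence:
  (n+2)(n+1) a_{n+2} - 11 a_n = 0,
  a_{n+2} = 11 / ((n+1)(n+2)) a_n.

Check with a_0 = 3, a_1 = 2 (apply the recurrence for n = 0, 1, 2, 3): a_0 = 3, a_1 = 2, a_2 = 33/2, a_3 = 11/3, a_4 = 121/8, a_5 = 121/60.

a_{n+2} = 11/((n+1)(n+2)) * a_n; check: a_0 = 3, a_1 = 2, a_2 = 33/2, a_3 = 11/3, a_4 = 121/8, a_5 = 121/60


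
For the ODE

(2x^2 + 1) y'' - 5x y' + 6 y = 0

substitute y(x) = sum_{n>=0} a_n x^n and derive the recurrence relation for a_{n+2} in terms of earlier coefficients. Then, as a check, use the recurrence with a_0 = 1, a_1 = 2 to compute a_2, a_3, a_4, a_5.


Substitute y = sum_n a_n x^n.
(1 + 2 x^2) y'' contributes (n+2)(n+1) a_{n+2} + 2 n(n-1) a_n at x^n.
-5 x y'(x) contributes -5 n a_n at x^n.
6 y(x) contributes 6 a_n at x^n.
Matching x^n: (n+2)(n+1) a_{n+2} + (2 n(n-1) - 5 n + 6) a_n = 0.
Thus a_{n+2} = (-2 n(n-1) + 5 n - 6) / ((n+1)(n+2)) * a_n.

Check with a_0 = 1, a_1 = 2 (apply the recurrence for n = 0, 1, 2, 3): a_0 = 1, a_1 = 2, a_2 = -3, a_3 = -1/3, a_4 = 0, a_5 = 1/20.

a_(n+2) = (-2 n(n-1) + 5 n - 6) / ((n+1)(n+2)) * a_n; check: a_0 = 1, a_1 = 2, a_2 = -3, a_3 = -1/3, a_4 = 0, a_5 = 1/20


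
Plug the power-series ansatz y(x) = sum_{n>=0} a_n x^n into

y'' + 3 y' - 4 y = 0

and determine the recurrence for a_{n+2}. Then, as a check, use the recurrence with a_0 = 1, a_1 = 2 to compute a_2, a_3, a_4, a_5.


Substitute y = sum_n a_n x^n.
y''(x) has coefficient (n+2)(n+1) a_{n+2} at x^n;
3 y'(x) has coefficient 3 (n+1) a_{n+1} at x^n;
-4 y(x) has coefficient -4 a_n at x^n.
Matching x^n: (n+2)(n+1) a_{n+2} + 3 (n+1) a_{n+1} - 4 a_n = 0.
Thus a_{n+2} = [-3 (n+1) a_{n+1} + 4 a_n] / ((n+1)(n+2)).

Check with a_0 = 1, a_1 = 2 (apply the recurrence for n = 0, 1, 2, 3): a_0 = 1, a_1 = 2, a_2 = -1, a_3 = 7/3, a_4 = -25/12, a_5 = 103/60.

a_(n+2) = [-3 (n+1) a_(n+1) + 4 a_n] / ((n+1)(n+2)); check: a_0 = 1, a_1 = 2, a_2 = -1, a_3 = 7/3, a_4 = -25/12, a_5 = 103/60


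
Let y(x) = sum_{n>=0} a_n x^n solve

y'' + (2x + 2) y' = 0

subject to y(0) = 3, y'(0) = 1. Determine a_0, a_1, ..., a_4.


Ansatz: y(x) = sum_{n>=0} a_n x^n, so y'(x) = sum_{n>=1} n a_n x^(n-1) and y''(x) = sum_{n>=2} n(n-1) a_n x^(n-2).
Substitute into P(x) y'' + Q(x) y' + R(x) y = 0 with P(x) = 1, Q(x) = 2x + 2, R(x) = 0, and match powers of x.
Initial conditions: a_0 = 3, a_1 = 1.
Setting the coefficient of each power of x to zero and solving order by order (substituting the coefficients already found):
  x^0: 2 a_2 + 2 a_1 = 0  ->  2 a_2 = -2 a_1 = -2  ->  a_2 = -1
  x^1: 6 a_3 + 4 a_2 + 2 a_1 = 0  ->  6 a_3 = -4 a_2 - 2 a_1 = 2  ->  a_3 = 1/3
  x^2: 12 a_4 + 6 a_3 + 4 a_2 = 0  ->  12 a_4 = -6 a_3 - 4 a_2 = 2  ->  a_4 = 1/6
Truncated series: y(x) = 3 + x - x^2 + (1/3) x^3 + (1/6) x^4 + O(x^5).

a_0 = 3; a_1 = 1; a_2 = -1; a_3 = 1/3; a_4 = 1/6


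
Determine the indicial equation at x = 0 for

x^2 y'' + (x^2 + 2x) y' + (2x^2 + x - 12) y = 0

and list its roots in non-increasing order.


Divide by x^2 to reach normal form y'' + P_1(x) y' + P_2(x) y = 0 with P_1(x) = 1 + 2/x and P_2(x) = 2 + 1/x - 12/x^2.
x = 0 is a singular point because the y'-coefficient 1 + 2/x has a pole at x = 0 and the y-coefficient 2 + 1/x - 12/x^2 has a pole at x = 0.
It is a regular singular point because x P_1(x) = p(x) = x + 2 and x^2 P_2(x) = q(x) = 2x^2 + x - 12 are polynomials, hence analytic at x = 0.
p(0) = 2,  q(0) = -12.
Indicial equation: r(r-1) + p(0) r + q(0) = 0, i.e. r^2 + (p(0) - 1) r + q(0) = 0, i.e. r^2 + 1 r - 12 = 0.
Discriminant: (1)^2 - 4(-12) = 49, so r = (-1 ± 7)/2.
Solving: r_1 = 3, r_2 = -4.

indicial: r^2 + 1 r - 12 = 0; roots r_1 = 3, r_2 = -4


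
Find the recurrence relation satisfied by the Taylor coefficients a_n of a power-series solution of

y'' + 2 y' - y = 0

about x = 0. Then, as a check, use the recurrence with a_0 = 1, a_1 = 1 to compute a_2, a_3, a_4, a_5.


Substitute y = sum_n a_n x^n.
y''(x) has coefficient (n+2)(n+1) a_{n+2} at x^n;
2 y'(x) has coefficient 2 (n+1) a_{n+1} at x^n;
-y(x) has coefficient -1 a_n at x^n.
Matching x^n: (n+2)(n+1) a_{n+2} + 2 (n+1) a_{n+1} - 1 a_n = 0.
Thus a_{n+2} = [-2 (n+1) a_{n+1} + 1 a_n] / ((n+1)(n+2)).

Check with a_0 = 1, a_1 = 1 (apply the recurrence for n = 0, 1, 2, 3): a_0 = 1, a_1 = 1, a_2 = -1/2, a_3 = 1/2, a_4 = -7/24, a_5 = 17/120.

a_(n+2) = [-2 (n+1) a_(n+1) + 1 a_n] / ((n+1)(n+2)); check: a_0 = 1, a_1 = 1, a_2 = -1/2, a_3 = 1/2, a_4 = -7/24, a_5 = 17/120


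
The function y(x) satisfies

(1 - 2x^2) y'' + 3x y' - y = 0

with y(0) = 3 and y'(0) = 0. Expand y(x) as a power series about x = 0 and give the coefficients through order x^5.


Ansatz: y(x) = sum_{n>=0} a_n x^n, so y'(x) = sum_{n>=1} n a_n x^(n-1) and y''(x) = sum_{n>=2} n(n-1) a_n x^(n-2).
Substitute into P(x) y'' + Q(x) y' + R(x) y = 0 with P(x) = 1 - 2x^2, Q(x) = 3x, R(x) = -1, and match powers of x.
Initial conditions: a_0 = 3, a_1 = 0.
Setting the coefficient of each power of x to zero and solving order by order (substituting the coefficients already found):
  x^0: 2 a_2 - a_0 = 0  ->  2 a_2 = a_0 = 3  ->  a_2 = 3/2
  x^1: 6 a_3 + 2 a_1 = 0  ->  6 a_3 = -2 a_1 = 0  ->  a_3 = 0
  x^2: 12 a_4 + a_2 = 0  ->  12 a_4 = -a_2 = -3/2  ->  a_4 = -1/8
  x^3: 20 a_5 - 4 a_3 = 0  ->  20 a_5 = 4 a_3 = 0  ->  a_5 = 0
Truncated series: y(x) = 3 + (3/2) x^2 - (1/8) x^4 + O(x^6).

a_0 = 3; a_1 = 0; a_2 = 3/2; a_3 = 0; a_4 = -1/8; a_5 = 0


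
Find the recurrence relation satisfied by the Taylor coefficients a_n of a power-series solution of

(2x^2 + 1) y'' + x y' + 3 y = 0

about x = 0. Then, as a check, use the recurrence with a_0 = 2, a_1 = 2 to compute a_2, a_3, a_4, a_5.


Substitute y = sum_n a_n x^n.
(1 + 2 x^2) y'' contributes (n+2)(n+1) a_{n+2} + 2 n(n-1) a_n at x^n.
x y'(x) contributes n a_n at x^n.
3 y(x) contributes 3 a_n at x^n.
Matching x^n: (n+2)(n+1) a_{n+2} + (2 n(n-1) + n + 3) a_n = 0.
Thus a_{n+2} = (-2 n(n-1) - n - 3) / ((n+1)(n+2)) * a_n.

Check with a_0 = 2, a_1 = 2 (apply the recurrence for n = 0, 1, 2, 3): a_0 = 2, a_1 = 2, a_2 = -3, a_3 = -4/3, a_4 = 9/4, a_5 = 6/5.

a_(n+2) = (-2 n(n-1) - n - 3) / ((n+1)(n+2)) * a_n; check: a_0 = 2, a_1 = 2, a_2 = -3, a_3 = -4/3, a_4 = 9/4, a_5 = 6/5


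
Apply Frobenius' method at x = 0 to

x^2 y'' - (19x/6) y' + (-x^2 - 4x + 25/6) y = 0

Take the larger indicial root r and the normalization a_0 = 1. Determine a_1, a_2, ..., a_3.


Write in Frobenius form y'' + (p(x)/x) y' + (q(x)/x^2) y = 0:
  p(x) = -19/6,  q(x) = -x^2 - 4x + 25/6.
Indicial equation: r(r-1) + (-19/6) r + (25/6) = 0 -> roots r_1 = 5/2, r_2 = 5/3.
Take r = r_1 = 5/2. Let y(x) = x^r sum_{n>=0} a_n x^n with a_0 = 1.
Substitute y = x^r sum a_n x^n and match x^{r+n}. The recurrence is
  D(n) a_n - 4 a_{n-1} - 1 a_{n-2} = 0,  where D(n) = (r+n)(r+n-1) + (-19/6)(r+n) + (25/6).
  a_n = [4 a_{n-1} + 1 a_{n-2}] / D(n).
Since the indicial polynomial factors as (r - r_1)(r - r_2), D(n) = (r_1 + n - r_1)(r_1 + n - r_2) = n(n + 5/6).
Evaluating step by step (a_0 = 1):
  n = 1: D(1) = 1(1 + 5/6) = 11/6; numerator = 4(1) = 4; a_1 = (4)/(11/6) = 24/11
  n = 2: D(2) = 2(2 + 5/6) = 17/3; numerator = 4(24/11) + 1(1) = 107/11; a_2 = (107/11)/(17/3) = 321/187
  n = 3: D(3) = 3(3 + 5/6) = 23/2; numerator = 4(321/187) + 1(24/11) = 1692/187; a_3 = (1692/187)/(23/2) = 3384/4301

r = 5/2; a_0 = 1; a_1 = 24/11; a_2 = 321/187; a_3 = 3384/4301


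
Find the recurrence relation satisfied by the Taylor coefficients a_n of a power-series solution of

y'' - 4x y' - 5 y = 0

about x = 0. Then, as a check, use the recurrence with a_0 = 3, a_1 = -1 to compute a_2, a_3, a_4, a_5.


Substitute y = sum_n a_n x^n.
y''(x) has coefficient (n+2)(n+1) a_{n+2} at x^n;
-4 x y'(x) has coefficient -4 n a_n at x^n (shift);
-5 y(x) has coefficient -5 a_n at x^n.
Matching x^n: (n+2)(n+1) a_{n+2} + (-4n - 5) a_n = 0.
Thus a_{n+2} = (4n + 5) / ((n+1)(n+2)) * a_n.

Check with a_0 = 3, a_1 = -1 (apply the recurrence for n = 0, 1, 2, 3): a_0 = 3, a_1 = -1, a_2 = 15/2, a_3 = -3/2, a_4 = 65/8, a_5 = -51/40.

a_(n+2) = (4n + 5) / ((n+1)(n+2)) * a_n; check: a_0 = 3, a_1 = -1, a_2 = 15/2, a_3 = -3/2, a_4 = 65/8, a_5 = -51/40


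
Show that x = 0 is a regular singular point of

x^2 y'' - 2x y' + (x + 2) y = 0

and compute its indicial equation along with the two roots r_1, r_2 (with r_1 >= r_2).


Divide by x^2 to reach normal form y'' + P_1(x) y' + P_2(x) y = 0 with P_1(x) = -2/x and P_2(x) = 1/x + 2/x^2.
x = 0 is a singular point because the y'-coefficient -2/x has a pole at x = 0 and the y-coefficient 1/x + 2/x^2 has a pole at x = 0.
It is a regular singular point because x P_1(x) = p(x) = -2 and x^2 P_2(x) = q(x) = x + 2 are polynomials, hence analytic at x = 0.
p(0) = -2,  q(0) = 2.
Indicial equation: r(r-1) + p(0) r + q(0) = 0, i.e. r^2 + (p(0) - 1) r + q(0) = 0, i.e. r^2 - 3 r + 2 = 0.
Discriminant: (-3)^2 - 4(2) = 1, so r = (3 ± 1)/2.
Solving: r_1 = 2, r_2 = 1.

indicial: r^2 - 3 r + 2 = 0; roots r_1 = 2, r_2 = 1


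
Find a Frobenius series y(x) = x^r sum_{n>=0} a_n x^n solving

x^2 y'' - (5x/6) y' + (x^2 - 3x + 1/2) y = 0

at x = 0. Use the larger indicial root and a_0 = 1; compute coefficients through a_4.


Write in Frobenius form y'' + (p(x)/x) y' + (q(x)/x^2) y = 0:
  p(x) = -5/6,  q(x) = x^2 - 3x + 1/2.
Indicial equation: r(r-1) + (-5/6) r + (1/2) = 0 -> roots r_1 = 3/2, r_2 = 1/3.
Take r = r_1 = 3/2. Let y(x) = x^r sum_{n>=0} a_n x^n with a_0 = 1.
Substitute y = x^r sum a_n x^n and match x^{r+n}. The recurrence is
  D(n) a_n - 3 a_{n-1} + 1 a_{n-2} = 0,  where D(n) = (r+n)(r+n-1) + (-5/6)(r+n) + (1/2).
  a_n = [3 a_{n-1} - 1 a_{n-2}] / D(n).
Since the indicial polynomial factors as (r - r_1)(r - r_2), D(n) = (r_1 + n - r_1)(r_1 + n - r_2) = n(n + 7/6).
Evaluating step by step (a_0 = 1):
  n = 1: D(1) = 1(1 + 7/6) = 13/6; numerator = 3(1) = 3; a_1 = (3)/(13/6) = 18/13
  n = 2: D(2) = 2(2 + 7/6) = 19/3; numerator = 3(18/13) - 1(1) = 41/13; a_2 = (41/13)/(19/3) = 123/247
  n = 3: D(3) = 3(3 + 7/6) = 25/2; numerator = 3(123/247) - 1(18/13) = 27/247; a_3 = (27/247)/(25/2) = 54/6175
  n = 4: D(4) = 4(4 + 7/6) = 62/3; numerator = 3(54/6175) - 1(123/247) = -2913/6175; a_4 = (-2913/6175)/(62/3) = -8739/382850

r = 3/2; a_0 = 1; a_1 = 18/13; a_2 = 123/247; a_3 = 54/6175; a_4 = -8739/382850


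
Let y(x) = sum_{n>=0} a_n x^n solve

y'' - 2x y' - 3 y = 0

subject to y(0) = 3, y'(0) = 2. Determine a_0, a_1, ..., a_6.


Ansatz: y(x) = sum_{n>=0} a_n x^n, so y'(x) = sum_{n>=1} n a_n x^(n-1) and y''(x) = sum_{n>=2} n(n-1) a_n x^(n-2).
Substitute into P(x) y'' + Q(x) y' + R(x) y = 0 with P(x) = 1, Q(x) = -2x, R(x) = -3, and match powers of x.
Initial conditions: a_0 = 3, a_1 = 2.
Setting the coefficient of each power of x to zero and solving order by order (substituting the coefficients already found):
  x^0: 2 a_2 - 3 a_0 = 0  ->  2 a_2 = 3 a_0 = 9  ->  a_2 = 9/2
  x^1: 6 a_3 - 5 a_1 = 0  ->  6 a_3 = 5 a_1 = 10  ->  a_3 = 5/3
  x^2: 12 a_4 - 7 a_2 = 0  ->  12 a_4 = 7 a_2 = 63/2  ->  a_4 = 21/8
  x^3: 20 a_5 - 9 a_3 = 0  ->  20 a_5 = 9 a_3 = 15  ->  a_5 = 3/4
  x^4: 30 a_6 - 11 a_4 = 0  ->  30 a_6 = 11 a_4 = 231/8  ->  a_6 = 77/80
Truncated series: y(x) = 3 + 2 x + (9/2) x^2 + (5/3) x^3 + (21/8) x^4 + (3/4) x^5 + (77/80) x^6 + O(x^7).

a_0 = 3; a_1 = 2; a_2 = 9/2; a_3 = 5/3; a_4 = 21/8; a_5 = 3/4; a_6 = 77/80


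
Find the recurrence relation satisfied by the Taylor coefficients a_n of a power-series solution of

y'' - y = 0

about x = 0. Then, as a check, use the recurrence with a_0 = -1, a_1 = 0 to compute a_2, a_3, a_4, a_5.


Substitute y = sum_n a_n x^n into y'' + (const) y = 0.
y''(x) = sum_{n>=0} (n+2)(n+1) a_{n+2} x^n.
The ODE becomes sum_n [(n+2)(n+1) a_{n+2} - 1 a_n] x^n = 0.
Setting each coefficient to zero gives the recurrence:
  (n+2)(n+1) a_{n+2} - 1 a_n = 0,
  a_{n+2} = 1 / ((n+1)(n+2)) a_n.

Check with a_0 = -1, a_1 = 0 (apply the recurrence for n = 0, 1, 2, 3): a_0 = -1, a_1 = 0, a_2 = -1/2, a_3 = 0, a_4 = -1/24, a_5 = 0.

a_{n+2} = 1/((n+1)(n+2)) * a_n; check: a_0 = -1, a_1 = 0, a_2 = -1/2, a_3 = 0, a_4 = -1/24, a_5 = 0


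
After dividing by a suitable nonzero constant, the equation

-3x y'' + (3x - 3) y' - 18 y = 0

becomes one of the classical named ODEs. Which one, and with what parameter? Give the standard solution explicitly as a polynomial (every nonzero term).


All three coefficients share the factor -3; dividing through by -3 gives  x y'' + (1 - x) y' + 6 y = 0.
This matches the Laguerre equation x y'' + (1 - x) y' + n y = 0 with n = 6; the polynomial solution is L_6(x).
With y = sum_k a_k x^k, matching x^k gives (k+1)k a_{k+1} + (k+1) a_{k+1} - k a_k + n a_k = 0, i.e. (k+1)^2 a_{k+1} = (k - n) a_k = (k - 6) a_k. The right side vanishes at k = 6, so the series terminates at degree 6.
Standard normalization L_n(0) = 1 gives a_0 = 1. Work upward with a_{k+1} = (k - 6) a_k / (k+1)^2:
  a_1 = (0 - 6)(1) / 1^2 = -6/1 = -6
  a_2 = (1 - 6)(-6) / 2^2 = 30/4 = 15/2
  a_3 = (2 - 6)(15/2) / 3^2 = -30/9 = -10/3
  a_4 = (3 - 6)(-10/3) / 4^2 = 10/16 = 5/8
  a_5 = (4 - 6)(5/8) / 5^2 = (-5/4)/25 = -1/20
  a_6 = (5 - 6)(-1/20) / 6^2 = (1/20)/36 = 1/720
Hence L_6(x) = x^6/720 - x^5/20 + 5 x^4/8 - 10 x^3/3 + 15 x^2/2 - 6 x + 1.

L_6(x); series = x^6/720 - x^5/20 + 5 x^4/8 - 10 x^3/3 + 15 x^2/2 - 6 x + 1


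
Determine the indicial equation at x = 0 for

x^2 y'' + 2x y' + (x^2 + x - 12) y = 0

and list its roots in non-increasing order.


Divide by x^2 to reach normal form y'' + P_1(x) y' + P_2(x) y = 0 with P_1(x) = 2/x and P_2(x) = 1 + 1/x - 12/x^2.
x = 0 is a singular point because the y'-coefficient 2/x has a pole at x = 0 and the y-coefficient 1 + 1/x - 12/x^2 has a pole at x = 0.
It is a regular singular point because x P_1(x) = p(x) = 2 and x^2 P_2(x) = q(x) = x^2 + x - 12 are polynomials, hence analytic at x = 0.
p(0) = 2,  q(0) = -12.
Indicial equation: r(r-1) + p(0) r + q(0) = 0, i.e. r^2 + (p(0) - 1) r + q(0) = 0, i.e. r^2 + 1 r - 12 = 0.
Discriminant: (1)^2 - 4(-12) = 49, so r = (-1 ± 7)/2.
Solving: r_1 = 3, r_2 = -4.

indicial: r^2 + 1 r - 12 = 0; roots r_1 = 3, r_2 = -4


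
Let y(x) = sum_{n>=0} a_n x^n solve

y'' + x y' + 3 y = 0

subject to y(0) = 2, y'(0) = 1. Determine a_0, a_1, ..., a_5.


Ansatz: y(x) = sum_{n>=0} a_n x^n, so y'(x) = sum_{n>=1} n a_n x^(n-1) and y''(x) = sum_{n>=2} n(n-1) a_n x^(n-2).
Substitute into P(x) y'' + Q(x) y' + R(x) y = 0 with P(x) = 1, Q(x) = x, R(x) = 3, and match powers of x.
Initial conditions: a_0 = 2, a_1 = 1.
Setting the coefficient of each power of x to zero and solving order by order (substituting the coefficients already found):
  x^0: 2 a_2 + 3 a_0 = 0  ->  2 a_2 = -3 a_0 = -6  ->  a_2 = -3
  x^1: 6 a_3 + 4 a_1 = 0  ->  6 a_3 = -4 a_1 = -4  ->  a_3 = -2/3
  x^2: 12 a_4 + 5 a_2 = 0  ->  12 a_4 = -5 a_2 = 15  ->  a_4 = 5/4
  x^3: 20 a_5 + 6 a_3 = 0  ->  20 a_5 = -6 a_3 = 4  ->  a_5 = 1/5
Truncated series: y(x) = 2 + x - 3 x^2 - (2/3) x^3 + (5/4) x^4 + (1/5) x^5 + O(x^6).

a_0 = 2; a_1 = 1; a_2 = -3; a_3 = -2/3; a_4 = 5/4; a_5 = 1/5


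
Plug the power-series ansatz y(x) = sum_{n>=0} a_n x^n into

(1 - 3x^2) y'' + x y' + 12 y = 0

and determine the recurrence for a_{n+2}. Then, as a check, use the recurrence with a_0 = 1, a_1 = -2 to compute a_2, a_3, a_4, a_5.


Substitute y = sum_n a_n x^n.
(1 - 3 x^2) y'' contributes (n+2)(n+1) a_{n+2} - 3 n(n-1) a_n at x^n.
x y'(x) contributes n a_n at x^n.
12 y(x) contributes 12 a_n at x^n.
Matching x^n: (n+2)(n+1) a_{n+2} + (-3 n(n-1) + n + 12) a_n = 0.
Thus a_{n+2} = (3 n(n-1) - n - 12) / ((n+1)(n+2)) * a_n.

Check with a_0 = 1, a_1 = -2 (apply the recurrence for n = 0, 1, 2, 3): a_0 = 1, a_1 = -2, a_2 = -6, a_3 = 13/3, a_4 = 4, a_5 = 13/20.

a_(n+2) = (3 n(n-1) - n - 12) / ((n+1)(n+2)) * a_n; check: a_0 = 1, a_1 = -2, a_2 = -6, a_3 = 13/3, a_4 = 4, a_5 = 13/20


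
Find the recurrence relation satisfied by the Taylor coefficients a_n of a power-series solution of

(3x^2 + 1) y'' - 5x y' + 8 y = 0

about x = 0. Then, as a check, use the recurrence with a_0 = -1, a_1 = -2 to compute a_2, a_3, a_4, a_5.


Substitute y = sum_n a_n x^n.
(1 + 3 x^2) y'' contributes (n+2)(n+1) a_{n+2} + 3 n(n-1) a_n at x^n.
-5 x y'(x) contributes -5 n a_n at x^n.
8 y(x) contributes 8 a_n at x^n.
Matching x^n: (n+2)(n+1) a_{n+2} + (3 n(n-1) - 5 n + 8) a_n = 0.
Thus a_{n+2} = (-3 n(n-1) + 5 n - 8) / ((n+1)(n+2)) * a_n.

Check with a_0 = -1, a_1 = -2 (apply the recurrence for n = 0, 1, 2, 3): a_0 = -1, a_1 = -2, a_2 = 4, a_3 = 1, a_4 = -4/3, a_5 = -11/20.

a_(n+2) = (-3 n(n-1) + 5 n - 8) / ((n+1)(n+2)) * a_n; check: a_0 = -1, a_1 = -2, a_2 = 4, a_3 = 1, a_4 = -4/3, a_5 = -11/20


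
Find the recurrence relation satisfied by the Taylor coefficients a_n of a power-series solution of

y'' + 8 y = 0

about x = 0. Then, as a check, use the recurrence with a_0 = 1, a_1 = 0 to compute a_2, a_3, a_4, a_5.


Substitute y = sum_n a_n x^n into y'' + (const) y = 0.
y''(x) = sum_{n>=0} (n+2)(n+1) a_{n+2} x^n.
The ODE becomes sum_n [(n+2)(n+1) a_{n+2} + 8 a_n] x^n = 0.
Setting each coefficient to zero gives the recurrence:
  (n+2)(n+1) a_{n+2} + 8 a_n = 0,
  a_{n+2} = -8 / ((n+1)(n+2)) a_n.

Check with a_0 = 1, a_1 = 0 (apply the recurrence for n = 0, 1, 2, 3): a_0 = 1, a_1 = 0, a_2 = -4, a_3 = 0, a_4 = 8/3, a_5 = 0.

a_{n+2} = -8/((n+1)(n+2)) * a_n; check: a_0 = 1, a_1 = 0, a_2 = -4, a_3 = 0, a_4 = 8/3, a_5 = 0


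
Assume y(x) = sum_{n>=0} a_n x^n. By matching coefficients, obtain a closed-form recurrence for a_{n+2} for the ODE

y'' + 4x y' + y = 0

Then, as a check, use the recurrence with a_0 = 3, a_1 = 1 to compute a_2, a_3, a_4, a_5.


Substitute y = sum_n a_n x^n.
y''(x) has coefficient (n+2)(n+1) a_{n+2} at x^n;
4 x y'(x) has coefficient 4 n a_n at x^n (shift);
y(x) has coefficient 1 a_n at x^n.
Matching x^n: (n+2)(n+1) a_{n+2} + (4n + 1) a_n = 0.
Thus a_{n+2} = (-4n - 1) / ((n+1)(n+2)) * a_n.

Check with a_0 = 3, a_1 = 1 (apply the recurrence for n = 0, 1, 2, 3): a_0 = 3, a_1 = 1, a_2 = -3/2, a_3 = -5/6, a_4 = 9/8, a_5 = 13/24.

a_(n+2) = (-4n - 1) / ((n+1)(n+2)) * a_n; check: a_0 = 3, a_1 = 1, a_2 = -3/2, a_3 = -5/6, a_4 = 9/8, a_5 = 13/24


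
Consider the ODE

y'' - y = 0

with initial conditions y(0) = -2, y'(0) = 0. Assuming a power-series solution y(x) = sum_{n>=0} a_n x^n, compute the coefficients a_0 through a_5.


Ansatz: y(x) = sum_{n>=0} a_n x^n, so y'(x) = sum_{n>=1} n a_n x^(n-1) and y''(x) = sum_{n>=2} n(n-1) a_n x^(n-2).
Substitute into P(x) y'' + Q(x) y' + R(x) y = 0 with P(x) = 1, Q(x) = 0, R(x) = -1, and match powers of x.
Initial conditions: a_0 = -2, a_1 = 0.
Setting the coefficient of each power of x to zero and solving order by order (substituting the coefficients already found):
  x^0: 2 a_2 - a_0 = 0  ->  2 a_2 = a_0 = -2  ->  a_2 = -1
  x^1: 6 a_3 - a_1 = 0  ->  6 a_3 = a_1 = 0  ->  a_3 = 0
  x^2: 12 a_4 - a_2 = 0  ->  12 a_4 = a_2 = -1  ->  a_4 = -1/12
  x^3: 20 a_5 - a_3 = 0  ->  20 a_5 = a_3 = 0  ->  a_5 = 0
Truncated series: y(x) = -2 - x^2 - (1/12) x^4 + O(x^6).

a_0 = -2; a_1 = 0; a_2 = -1; a_3 = 0; a_4 = -1/12; a_5 = 0


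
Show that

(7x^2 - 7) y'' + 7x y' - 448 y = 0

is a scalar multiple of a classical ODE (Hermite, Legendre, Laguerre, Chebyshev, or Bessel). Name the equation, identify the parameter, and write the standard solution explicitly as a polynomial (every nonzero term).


All three coefficients share the factor -7; dividing through by -7 gives  (1 - x^2) y'' - x y' + 64 y = 0.
This matches the Chebyshev equation (1 - x^2) y'' - x y' + n^2 y = 0 (note the -x y' term, not -2x y') with n^2 = 64, so n = 8; the polynomial solution is T_8(x).
With y = sum_k a_k x^k, matching x^k gives (k+2)(k+1) a_{k+2} = (k^2 - n^2) a_k = (k - 8)(k + 8) a_k. The right side vanishes at k = 8, so the series with the parity of 8 terminates at degree 8.
Standard normalization: leading coefficient of T_n is 2^(n-1), so a_8 = 2^7 = 128. Work downward with a_k = (k+1)(k+2) a_{k+2} / ((k - 8)(k + 8)):
  a_6 = (7)(8)(128) / ((6 - 8)(6 + 8)) = 7168/(-28) = -256
  a_4 = (5)(6)(-256) / ((4 - 8)(4 + 8)) = -7680/(-48) = 160
  a_2 = (3)(4)(160) / ((2 - 8)(2 + 8)) = 1920/(-60) = -32
  a_0 = (1)(2)(-32) / ((0 - 8)(0 + 8)) = -64/(-64) = 1
Hence T_8(x) = 128 x^8 - 256 x^6 + 160 x^4 - 32 x^2 + 1.

T_8(x); series = 128 x^8 - 256 x^6 + 160 x^4 - 32 x^2 + 1


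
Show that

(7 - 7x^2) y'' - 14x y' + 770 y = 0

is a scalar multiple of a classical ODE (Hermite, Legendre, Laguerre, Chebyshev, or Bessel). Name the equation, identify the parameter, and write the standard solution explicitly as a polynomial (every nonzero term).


All three coefficients share the factor 7; dividing through by 7 gives  (1 - x^2) y'' - 2x y' + 110 y = 0.
This matches the Legendre equation (1 - x^2) y'' - 2x y' + n(n+1) y = 0 (note the -2x y' term) with n(n+1) = 110, so n = 10; the polynomial solution is P_10(x).
With y = sum_k a_k x^k, matching x^k gives (k+2)(k+1) a_{k+2} = [k(k+1) - n(n+1)] a_k = (k - 10)(k + 11) a_k. The right side vanishes at k = 10, so the series with the parity of 10 terminates at degree 10.
Standard normalization (P_n(1) = 1): leading coefficient (2n)!/(2^n (n!)^2) = 2432902008176640000/(1024*13168189440000) = 46189/256, so a_10 = 46189/256. Work downward with a_k = (k+1)(k+2) a_{k+2} / ((k - 10)(k + 11)):
  a_8 = (9)(10)(46189/256) / ((8 - 10)(8 + 11)) = (2078505/128)/(-38) = -109395/256
  a_6 = (7)(8)(-109395/256) / ((6 - 10)(6 + 11)) = (-765765/32)/(-68) = 45045/128
  a_4 = (5)(6)(45045/128) / ((4 - 10)(4 + 11)) = (675675/64)/(-90) = -15015/128
  a_2 = (3)(4)(-15015/128) / ((2 - 10)(2 + 11)) = (-45045/32)/(-104) = 3465/256
  a_0 = (1)(2)(3465/256) / ((0 - 10)(0 + 11)) = (3465/128)/(-110) = -63/256
Hence P_10(x) = 46189 x^10/256 - 109395 x^8/256 + 45045 x^6/128 - 15015 x^4/128 + 3465 x^2/256 - 63/256.

P_10(x); series = 46189 x^10/256 - 109395 x^8/256 + 45045 x^6/128 - 15015 x^4/128 + 3465 x^2/256 - 63/256


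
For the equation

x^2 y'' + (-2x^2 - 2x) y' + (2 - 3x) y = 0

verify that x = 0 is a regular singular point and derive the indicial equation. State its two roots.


Divide by x^2 to reach normal form y'' + P_1(x) y' + P_2(x) y = 0 with P_1(x) = -2 - 2/x and P_2(x) = -3/x + 2/x^2.
x = 0 is a singular point because the y'-coefficient -2 - 2/x has a pole at x = 0 and the y-coefficient -3/x + 2/x^2 has a pole at x = 0.
It is a regular singular point because x P_1(x) = p(x) = -2x - 2 and x^2 P_2(x) = q(x) = 2 - 3x are polynomials, hence analytic at x = 0.
p(0) = -2,  q(0) = 2.
Indicial equation: r(r-1) + p(0) r + q(0) = 0, i.e. r^2 + (p(0) - 1) r + q(0) = 0, i.e. r^2 - 3 r + 2 = 0.
Discriminant: (-3)^2 - 4(2) = 1, so r = (3 ± 1)/2.
Solving: r_1 = 2, r_2 = 1.

indicial: r^2 - 3 r + 2 = 0; roots r_1 = 2, r_2 = 1


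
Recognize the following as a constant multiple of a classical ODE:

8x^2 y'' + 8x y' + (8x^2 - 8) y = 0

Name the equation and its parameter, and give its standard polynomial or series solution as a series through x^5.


All three coefficients share the factor 8; dividing through by 8 gives  x^2 y'' + x y' + (x^2 - 1) y = 0.
This matches the Bessel equation x^2 y'' + x y' + (x^2 - nu^2) y = 0 with nu^2 = 1, so nu = 1; the solution bounded at x = 0 is J_1(x).
Frobenius at x = 0: indicial roots ±nu; for r = nu the recurrence k(k + 2nu) c_k = -c_{k-2} gives the standard series J_nu(x) = sum_{k>=0} (-1)^k / (k! (k+nu)!) (x/2)^(2k+nu). Evaluate the first 3 terms:
  k = 0: (-1)^0 / (0! * 1! * 2^1) x^1 = 1/(1*1*2) x^1 = (1/2) x^1
  k = 1: (-1)^1 / (1! * 2! * 2^3) x^3 = -1/(1*2*8) x^3 = (-1/16) x^3
  k = 2: (-1)^2 / (2! * 3! * 2^5) x^5 = 1/(2*6*32) x^5 = (1/384) x^5
Hence J_1(x) = x^5/384 - x^3/16 + x/2 + ....

J_1(x); series = x^5/384 - x^3/16 + x/2


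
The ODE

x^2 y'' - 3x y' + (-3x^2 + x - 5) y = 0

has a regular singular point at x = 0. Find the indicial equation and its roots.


Divide by x^2 to reach normal form y'' + P_1(x) y' + P_2(x) y = 0 with P_1(x) = -3/x and P_2(x) = -3 + 1/x - 5/x^2.
x = 0 is a singular point because the y'-coefficient -3/x has a pole at x = 0 and the y-coefficient -3 + 1/x - 5/x^2 has a pole at x = 0.
It is a regular singular point because x P_1(x) = p(x) = -3 and x^2 P_2(x) = q(x) = -3x^2 + x - 5 are polynomials, hence analytic at x = 0.
p(0) = -3,  q(0) = -5.
Indicial equation: r(r-1) + p(0) r + q(0) = 0, i.e. r^2 + (p(0) - 1) r + q(0) = 0, i.e. r^2 - 4 r - 5 = 0.
Discriminant: (-4)^2 - 4(-5) = 36, so r = (4 ± 6)/2.
Solving: r_1 = 5, r_2 = -1.

indicial: r^2 - 4 r - 5 = 0; roots r_1 = 5, r_2 = -1


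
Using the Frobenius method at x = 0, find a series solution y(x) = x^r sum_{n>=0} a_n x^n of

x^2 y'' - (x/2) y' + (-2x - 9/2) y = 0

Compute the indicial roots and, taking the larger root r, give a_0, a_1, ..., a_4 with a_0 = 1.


Write in Frobenius form y'' + (p(x)/x) y' + (q(x)/x^2) y = 0:
  p(x) = -1/2,  q(x) = -2x - 9/2.
Indicial equation: r(r-1) + (-1/2) r + (-9/2) = 0 -> roots r_1 = 3, r_2 = -3/2.
Take r = r_1 = 3. Let y(x) = x^r sum_{n>=0} a_n x^n with a_0 = 1.
Substitute y = x^r sum a_n x^n and match x^{r+n}. The recurrence is
  D(n) a_n - 2 a_{n-1} = 0,  where D(n) = (r+n)(r+n-1) + (-1/2)(r+n) + (-9/2).
  a_n = 2 / D(n) * a_{n-1}.
Since the indicial polynomial factors as (r - r_1)(r - r_2), D(n) = (r_1 + n - r_1)(r_1 + n - r_2) = n(n + 9/2).
Evaluating step by step (a_0 = 1):
  n = 1: D(1) = 1(1 + 9/2) = 11/2; numerator = 2(1) = 2; a_1 = (2)/(11/2) = 4/11
  n = 2: D(2) = 2(2 + 9/2) = 13; numerator = 2(4/11) = 8/11; a_2 = (8/11)/(13) = 8/143
  n = 3: D(3) = 3(3 + 9/2) = 45/2; numerator = 2(8/143) = 16/143; a_3 = (16/143)/(45/2) = 32/6435
  n = 4: D(4) = 4(4 + 9/2) = 34; numerator = 2(32/6435) = 64/6435; a_4 = (64/6435)/(34) = 32/109395

r = 3; a_0 = 1; a_1 = 4/11; a_2 = 8/143; a_3 = 32/6435; a_4 = 32/109395


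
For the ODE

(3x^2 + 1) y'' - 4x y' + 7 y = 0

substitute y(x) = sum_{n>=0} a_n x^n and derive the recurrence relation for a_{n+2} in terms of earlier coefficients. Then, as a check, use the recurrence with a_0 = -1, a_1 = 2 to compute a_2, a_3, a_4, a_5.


Substitute y = sum_n a_n x^n.
(1 + 3 x^2) y'' contributes (n+2)(n+1) a_{n+2} + 3 n(n-1) a_n at x^n.
-4 x y'(x) contributes -4 n a_n at x^n.
7 y(x) contributes 7 a_n at x^n.
Matching x^n: (n+2)(n+1) a_{n+2} + (3 n(n-1) - 4 n + 7) a_n = 0.
Thus a_{n+2} = (-3 n(n-1) + 4 n - 7) / ((n+1)(n+2)) * a_n.

Check with a_0 = -1, a_1 = 2 (apply the recurrence for n = 0, 1, 2, 3): a_0 = -1, a_1 = 2, a_2 = 7/2, a_3 = -1, a_4 = -35/24, a_5 = 13/20.

a_(n+2) = (-3 n(n-1) + 4 n - 7) / ((n+1)(n+2)) * a_n; check: a_0 = -1, a_1 = 2, a_2 = 7/2, a_3 = -1, a_4 = -35/24, a_5 = 13/20


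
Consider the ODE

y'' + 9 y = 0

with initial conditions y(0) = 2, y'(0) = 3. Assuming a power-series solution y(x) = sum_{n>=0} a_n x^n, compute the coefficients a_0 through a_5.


Ansatz: y(x) = sum_{n>=0} a_n x^n, so y'(x) = sum_{n>=1} n a_n x^(n-1) and y''(x) = sum_{n>=2} n(n-1) a_n x^(n-2).
Substitute into P(x) y'' + Q(x) y' + R(x) y = 0 with P(x) = 1, Q(x) = 0, R(x) = 9, and match powers of x.
Initial conditions: a_0 = 2, a_1 = 3.
Setting the coefficient of each power of x to zero and solving order by order (substituting the coefficients already found):
  x^0: 2 a_2 + 9 a_0 = 0  ->  2 a_2 = -9 a_0 = -18  ->  a_2 = -9
  x^1: 6 a_3 + 9 a_1 = 0  ->  6 a_3 = -9 a_1 = -27  ->  a_3 = -9/2
  x^2: 12 a_4 + 9 a_2 = 0  ->  12 a_4 = -9 a_2 = 81  ->  a_4 = 27/4
  x^3: 20 a_5 + 9 a_3 = 0  ->  20 a_5 = -9 a_3 = 81/2  ->  a_5 = 81/40
Truncated series: y(x) = 2 + 3 x - 9 x^2 - (9/2) x^3 + (27/4) x^4 + (81/40) x^5 + O(x^6).

a_0 = 2; a_1 = 3; a_2 = -9; a_3 = -9/2; a_4 = 27/4; a_5 = 81/40


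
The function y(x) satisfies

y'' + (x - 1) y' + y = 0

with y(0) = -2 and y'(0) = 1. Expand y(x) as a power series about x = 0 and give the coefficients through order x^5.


Ansatz: y(x) = sum_{n>=0} a_n x^n, so y'(x) = sum_{n>=1} n a_n x^(n-1) and y''(x) = sum_{n>=2} n(n-1) a_n x^(n-2).
Substitute into P(x) y'' + Q(x) y' + R(x) y = 0 with P(x) = 1, Q(x) = x - 1, R(x) = 1, and match powers of x.
Initial conditions: a_0 = -2, a_1 = 1.
Setting the coefficient of each power of x to zero and solving order by order (substituting the coefficients already found):
  x^0: 2 a_2 - a_1 + a_0 = 0  ->  2 a_2 = a_1 - a_0 = 3  ->  a_2 = 3/2
  x^1: 6 a_3 - 2 a_2 + 2 a_1 = 0  ->  6 a_3 = 2 a_2 - 2 a_1 = 1  ->  a_3 = 1/6
  x^2: 12 a_4 - 3 a_3 + 3 a_2 = 0  ->  12 a_4 = 3 a_3 - 3 a_2 = -4  ->  a_4 = -1/3
  x^3: 20 a_5 - 4 a_4 + 4 a_3 = 0  ->  20 a_5 = 4 a_4 - 4 a_3 = -2  ->  a_5 = -1/10
Truncated series: y(x) = -2 + x + (3/2) x^2 + (1/6) x^3 - (1/3) x^4 - (1/10) x^5 + O(x^6).

a_0 = -2; a_1 = 1; a_2 = 3/2; a_3 = 1/6; a_4 = -1/3; a_5 = -1/10


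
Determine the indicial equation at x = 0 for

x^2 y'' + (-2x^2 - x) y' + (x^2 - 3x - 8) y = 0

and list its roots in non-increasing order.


Divide by x^2 to reach normal form y'' + P_1(x) y' + P_2(x) y = 0 with P_1(x) = -2 - 1/x and P_2(x) = 1 - 3/x - 8/x^2.
x = 0 is a singular point because the y'-coefficient -2 - 1/x has a pole at x = 0 and the y-coefficient 1 - 3/x - 8/x^2 has a pole at x = 0.
It is a regular singular point because x P_1(x) = p(x) = -2x - 1 and x^2 P_2(x) = q(x) = x^2 - 3x - 8 are polynomials, hence analytic at x = 0.
p(0) = -1,  q(0) = -8.
Indicial equation: r(r-1) + p(0) r + q(0) = 0, i.e. r^2 + (p(0) - 1) r + q(0) = 0, i.e. r^2 - 2 r - 8 = 0.
Discriminant: (-2)^2 - 4(-8) = 36, so r = (2 ± 6)/2.
Solving: r_1 = 4, r_2 = -2.

indicial: r^2 - 2 r - 8 = 0; roots r_1 = 4, r_2 = -2


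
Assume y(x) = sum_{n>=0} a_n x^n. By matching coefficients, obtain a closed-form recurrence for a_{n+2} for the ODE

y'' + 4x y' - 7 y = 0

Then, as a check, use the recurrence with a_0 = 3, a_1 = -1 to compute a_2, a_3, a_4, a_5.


Substitute y = sum_n a_n x^n.
y''(x) has coefficient (n+2)(n+1) a_{n+2} at x^n;
4 x y'(x) has coefficient 4 n a_n at x^n (shift);
-7 y(x) has coefficient -7 a_n at x^n.
Matching x^n: (n+2)(n+1) a_{n+2} + (4n - 7) a_n = 0.
Thus a_{n+2} = (-4n + 7) / ((n+1)(n+2)) * a_n.

Check with a_0 = 3, a_1 = -1 (apply the recurrence for n = 0, 1, 2, 3): a_0 = 3, a_1 = -1, a_2 = 21/2, a_3 = -1/2, a_4 = -7/8, a_5 = 1/8.

a_(n+2) = (-4n + 7) / ((n+1)(n+2)) * a_n; check: a_0 = 3, a_1 = -1, a_2 = 21/2, a_3 = -1/2, a_4 = -7/8, a_5 = 1/8


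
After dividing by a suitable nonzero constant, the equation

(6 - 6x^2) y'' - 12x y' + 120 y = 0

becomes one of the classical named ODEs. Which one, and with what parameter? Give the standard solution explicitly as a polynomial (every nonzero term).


All three coefficients share the factor 6; dividing through by 6 gives  (1 - x^2) y'' - 2x y' + 20 y = 0.
This matches the Legendre equation (1 - x^2) y'' - 2x y' + n(n+1) y = 0 (note the -2x y' term) with n(n+1) = 20, so n = 4; the polynomial solution is P_4(x).
With y = sum_k a_k x^k, matching x^k gives (k+2)(k+1) a_{k+2} = [k(k+1) - n(n+1)] a_k = (k - 4)(k + 5) a_k. The right side vanishes at k = 4, so the series with the parity of 4 terminates at degree 4.
Standard normalization (P_n(1) = 1): leading coefficient (2n)!/(2^n (n!)^2) = 40320/(16*576) = 35/8, so a_4 = 35/8. Work downward with a_k = (k+1)(k+2) a_{k+2} / ((k - 4)(k + 5)):
  a_2 = (3)(4)(35/8) / ((2 - 4)(2 + 5)) = (105/2)/(-14) = -15/4
  a_0 = (1)(2)(-15/4) / ((0 - 4)(0 + 5)) = (-15/2)/(-20) = 3/8
Hence P_4(x) = 35 x^4/8 - 15 x^2/4 + 3/8.

P_4(x); series = 35 x^4/8 - 15 x^2/4 + 3/8


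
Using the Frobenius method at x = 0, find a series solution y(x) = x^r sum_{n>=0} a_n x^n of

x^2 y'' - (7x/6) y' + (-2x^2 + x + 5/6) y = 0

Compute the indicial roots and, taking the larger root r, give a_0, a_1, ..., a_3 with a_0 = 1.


Write in Frobenius form y'' + (p(x)/x) y' + (q(x)/x^2) y = 0:
  p(x) = -7/6,  q(x) = -2x^2 + x + 5/6.
Indicial equation: r(r-1) + (-7/6) r + (5/6) = 0 -> roots r_1 = 5/3, r_2 = 1/2.
Take r = r_1 = 5/3. Let y(x) = x^r sum_{n>=0} a_n x^n with a_0 = 1.
Substitute y = x^r sum a_n x^n and match x^{r+n}. The recurrence is
  D(n) a_n + 1 a_{n-1} - 2 a_{n-2} = 0,  where D(n) = (r+n)(r+n-1) + (-7/6)(r+n) + (5/6).
  a_n = [-1 a_{n-1} + 2 a_{n-2}] / D(n).
Since the indicial polynomial factors as (r - r_1)(r - r_2), D(n) = (r_1 + n - r_1)(r_1 + n - r_2) = n(n + 7/6).
Evaluating step by step (a_0 = 1):
  n = 1: D(1) = 1(1 + 7/6) = 13/6; numerator = -1(1) = -1; a_1 = (-1)/(13/6) = -6/13
  n = 2: D(2) = 2(2 + 7/6) = 19/3; numerator = -1(-6/13) + 2(1) = 32/13; a_2 = (32/13)/(19/3) = 96/247
  n = 3: D(3) = 3(3 + 7/6) = 25/2; numerator = -1(96/247) + 2(-6/13) = -324/247; a_3 = (-324/247)/(25/2) = -648/6175

r = 5/3; a_0 = 1; a_1 = -6/13; a_2 = 96/247; a_3 = -648/6175


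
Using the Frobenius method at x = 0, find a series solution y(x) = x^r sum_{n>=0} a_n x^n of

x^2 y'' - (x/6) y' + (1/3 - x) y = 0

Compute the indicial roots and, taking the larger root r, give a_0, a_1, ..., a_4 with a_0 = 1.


Write in Frobenius form y'' + (p(x)/x) y' + (q(x)/x^2) y = 0:
  p(x) = -1/6,  q(x) = 1/3 - x.
Indicial equation: r(r-1) + (-1/6) r + (1/3) = 0 -> roots r_1 = 2/3, r_2 = 1/2.
Take r = r_1 = 2/3. Let y(x) = x^r sum_{n>=0} a_n x^n with a_0 = 1.
Substitute y = x^r sum a_n x^n and match x^{r+n}. The recurrence is
  D(n) a_n - 1 a_{n-1} = 0,  where D(n) = (r+n)(r+n-1) + (-1/6)(r+n) + (1/3).
  a_n = 1 / D(n) * a_{n-1}.
Since the indicial polynomial factors as (r - r_1)(r - r_2), D(n) = (r_1 + n - r_1)(r_1 + n - r_2) = n(n + 1/6).
Evaluating step by step (a_0 = 1):
  n = 1: D(1) = 1(1 + 1/6) = 7/6; numerator = 1(1) = 1; a_1 = (1)/(7/6) = 6/7
  n = 2: D(2) = 2(2 + 1/6) = 13/3; numerator = 1(6/7) = 6/7; a_2 = (6/7)/(13/3) = 18/91
  n = 3: D(3) = 3(3 + 1/6) = 19/2; numerator = 1(18/91) = 18/91; a_3 = (18/91)/(19/2) = 36/1729
  n = 4: D(4) = 4(4 + 1/6) = 50/3; numerator = 1(36/1729) = 36/1729; a_4 = (36/1729)/(50/3) = 54/43225

r = 2/3; a_0 = 1; a_1 = 6/7; a_2 = 18/91; a_3 = 36/1729; a_4 = 54/43225


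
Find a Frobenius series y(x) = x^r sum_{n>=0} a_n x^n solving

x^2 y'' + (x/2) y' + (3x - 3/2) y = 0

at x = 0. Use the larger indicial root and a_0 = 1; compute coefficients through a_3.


Write in Frobenius form y'' + (p(x)/x) y' + (q(x)/x^2) y = 0:
  p(x) = 1/2,  q(x) = 3x - 3/2.
Indicial equation: r(r-1) + (1/2) r + (-3/2) = 0 -> roots r_1 = 3/2, r_2 = -1.
Take r = r_1 = 3/2. Let y(x) = x^r sum_{n>=0} a_n x^n with a_0 = 1.
Substitute y = x^r sum a_n x^n and match x^{r+n}. The recurrence is
  D(n) a_n + 3 a_{n-1} = 0,  where D(n) = (r+n)(r+n-1) + (1/2)(r+n) + (-3/2).
  a_n = -3 / D(n) * a_{n-1}.
Since the indicial polynomial factors as (r - r_1)(r - r_2), D(n) = (r_1 + n - r_1)(r_1 + n - r_2) = n(n + 5/2).
Evaluating step by step (a_0 = 1):
  n = 1: D(1) = 1(1 + 5/2) = 7/2; numerator = -3(1) = -3; a_1 = (-3)/(7/2) = -6/7
  n = 2: D(2) = 2(2 + 5/2) = 9; numerator = -3(-6/7) = 18/7; a_2 = (18/7)/(9) = 2/7
  n = 3: D(3) = 3(3 + 5/2) = 33/2; numerator = -3(2/7) = -6/7; a_3 = (-6/7)/(33/2) = -4/77

r = 3/2; a_0 = 1; a_1 = -6/7; a_2 = 2/7; a_3 = -4/77


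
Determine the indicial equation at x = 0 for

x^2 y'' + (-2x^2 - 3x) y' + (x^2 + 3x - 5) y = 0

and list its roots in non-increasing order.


Divide by x^2 to reach normal form y'' + P_1(x) y' + P_2(x) y = 0 with P_1(x) = -2 - 3/x and P_2(x) = 1 + 3/x - 5/x^2.
x = 0 is a singular point because the y'-coefficient -2 - 3/x has a pole at x = 0 and the y-coefficient 1 + 3/x - 5/x^2 has a pole at x = 0.
It is a regular singular point because x P_1(x) = p(x) = -2x - 3 and x^2 P_2(x) = q(x) = x^2 + 3x - 5 are polynomials, hence analytic at x = 0.
p(0) = -3,  q(0) = -5.
Indicial equation: r(r-1) + p(0) r + q(0) = 0, i.e. r^2 + (p(0) - 1) r + q(0) = 0, i.e. r^2 - 4 r - 5 = 0.
Discriminant: (-4)^2 - 4(-5) = 36, so r = (4 ± 6)/2.
Solving: r_1 = 5, r_2 = -1.

indicial: r^2 - 4 r - 5 = 0; roots r_1 = 5, r_2 = -1


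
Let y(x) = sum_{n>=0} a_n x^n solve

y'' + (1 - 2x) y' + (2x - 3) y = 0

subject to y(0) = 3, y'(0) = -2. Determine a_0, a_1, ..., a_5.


Ansatz: y(x) = sum_{n>=0} a_n x^n, so y'(x) = sum_{n>=1} n a_n x^(n-1) and y''(x) = sum_{n>=2} n(n-1) a_n x^(n-2).
Substitute into P(x) y'' + Q(x) y' + R(x) y = 0 with P(x) = 1, Q(x) = 1 - 2x, R(x) = 2x - 3, and match powers of x.
Initial conditions: a_0 = 3, a_1 = -2.
Setting the coefficient of each power of x to zero and solving order by order (substituting the coefficients already found):
  x^0: 2 a_2 + a_1 - 3 a_0 = 0  ->  2 a_2 = -a_1 + 3 a_0 = 11  ->  a_2 = 11/2
  x^1: 6 a_3 + 2 a_2 - 5 a_1 + 2 a_0 = 0  ->  6 a_3 = -2 a_2 + 5 a_1 - 2 a_0 = -27  ->  a_3 = -9/2
  x^2: 12 a_4 + 3 a_3 - 7 a_2 + 2 a_1 = 0  ->  12 a_4 = -3 a_3 + 7 a_2 - 2 a_1 = 56  ->  a_4 = 14/3
  x^3: 20 a_5 + 4 a_4 - 9 a_3 + 2 a_2 = 0  ->  20 a_5 = -4 a_4 + 9 a_3 - 2 a_2 = -421/6  ->  a_5 = -421/120
Truncated series: y(x) = 3 - 2 x + (11/2) x^2 - (9/2) x^3 + (14/3) x^4 - (421/120) x^5 + O(x^6).

a_0 = 3; a_1 = -2; a_2 = 11/2; a_3 = -9/2; a_4 = 14/3; a_5 = -421/120


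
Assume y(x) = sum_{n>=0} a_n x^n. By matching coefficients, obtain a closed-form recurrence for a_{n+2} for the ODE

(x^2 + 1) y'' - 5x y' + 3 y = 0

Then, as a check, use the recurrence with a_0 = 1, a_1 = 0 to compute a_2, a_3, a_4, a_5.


Substitute y = sum_n a_n x^n.
(1 + 1 x^2) y'' contributes (n+2)(n+1) a_{n+2} + n(n-1) a_n at x^n.
-5 x y'(x) contributes -5 n a_n at x^n.
3 y(x) contributes 3 a_n at x^n.
Matching x^n: (n+2)(n+1) a_{n+2} + (n(n-1) - 5 n + 3) a_n = 0.
Thus a_{n+2} = (-n(n-1) + 5 n - 3) / ((n+1)(n+2)) * a_n.

Check with a_0 = 1, a_1 = 0 (apply the recurrence for n = 0, 1, 2, 3): a_0 = 1, a_1 = 0, a_2 = -3/2, a_3 = 0, a_4 = -5/8, a_5 = 0.

a_(n+2) = (-n(n-1) + 5 n - 3) / ((n+1)(n+2)) * a_n; check: a_0 = 1, a_1 = 0, a_2 = -3/2, a_3 = 0, a_4 = -5/8, a_5 = 0
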